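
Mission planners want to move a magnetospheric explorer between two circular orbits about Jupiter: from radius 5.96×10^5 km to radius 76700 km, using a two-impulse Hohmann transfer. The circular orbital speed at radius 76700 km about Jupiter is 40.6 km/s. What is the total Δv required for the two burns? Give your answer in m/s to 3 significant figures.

From the circular-orbit relation v² = μ/r at r = 76700 km: μ = v²r = (40.6)² × 76700 = 1.26429×10^8 km³/s².
The Hohmann ellipse has a_t = (r₁ + r₂)/2 = 3.3635×10^5 km.
Circular speed at r₁: v₁ = √(μ/r₁) = √(1.26429×10^8/5.960×10^5) = 14.565 km/s.
On the transfer ellipse at r₁, vis-viva gives v_a = √[μ(2/r₁ − 1/a_t)] = 6.9551 km/s.
First burn Δv₁ = |v_a − v₁| = 7.610 km/s.
At r₂, v₂ = √(μ/r₂) = 40.60 km/s.
Transfer-orbit speed at r₂: v_p = √[μ(2/r₂ − 1/a_t)] = 54.04 km/s.
Second burn Δv₂ = |v₂ − v_p| = 13.44 km/s.
Δv = Δv₁ + Δv₂ = 7.610 + 13.44 = 21.05 km/s.

Δv = 21100 m/s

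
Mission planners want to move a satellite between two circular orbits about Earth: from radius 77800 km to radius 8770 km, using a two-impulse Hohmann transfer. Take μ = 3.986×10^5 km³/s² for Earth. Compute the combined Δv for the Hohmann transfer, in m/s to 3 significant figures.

The Hohmann ellipse has a_t = (r₁ + r₂)/2 = 43285 km.
Circular speed at r₁: v₁ = √(μ/r₁) = √(3.986×10^5/77800) = 2.26349 km/s.
On the transfer ellipse at r₁, v² = μ(2/r − 1/a) gives v_a = √[μ(2/r₁ − 1/a_t)] = 1.01885 km/s.
First burn Δv₁ = |v_a − v₁| = 1.2446 km/s.
At r₂, v₂ = √(μ/r₂) = 6.7417 km/s.
Transfer-orbit speed at r₂: v_p = √[μ(2/r₂ − 1/a_t)] = 9.0384 km/s.
Second burn Δv₂ = |v₂ − v_p| = 2.2967 km/s.
Δv = Δv₁ + Δv₂ = 1.2446 + 2.2967 = 3.541 km/s.

Δv = 3540 m/s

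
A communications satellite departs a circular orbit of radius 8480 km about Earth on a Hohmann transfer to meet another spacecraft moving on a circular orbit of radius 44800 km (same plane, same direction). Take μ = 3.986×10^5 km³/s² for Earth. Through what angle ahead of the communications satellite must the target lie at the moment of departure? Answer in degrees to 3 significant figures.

φ = 97.5°

Transfer-ellipse semi-major axis a_t = (r₁ + r₂)/2 = (8480 + 44800)/2 = 26640 km.
The half-period of the transfer ellipse is t = π√(a_t³/μ) = 21636.3 s.
The target's mean motion on its circular orbit is ω₂ = √(μ/r₂³) = 6.65812×10^-5 rad/s.
Angle swept by the target during transfer: ω₂·t = 1.4406 rad = 82.54°.
Arrival is 180° from departure on the ellipse, so φ = 180° − 82.54° = 97.5°.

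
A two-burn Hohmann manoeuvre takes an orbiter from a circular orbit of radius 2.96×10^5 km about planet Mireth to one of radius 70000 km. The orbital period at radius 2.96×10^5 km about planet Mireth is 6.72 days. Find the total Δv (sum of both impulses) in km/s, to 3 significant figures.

From Kepler's third law T² = 4π²r³/μ at r = 2.96×10^5 km, T = 6.72 days = 6.72 × 86400 s = 5.80608×10^5 s: μ = 4π²r³/T² = 3.03717×10^6 km³/s².
Transfer-ellipse semi-major axis a_t = (r₁ + r₂)/2 = (2.960×10^5 + 70000)/2 = 1.830×10^5 km.
Circular speed at r₁: v₁ = √(μ/r₁) = √(3.03717×10^6/2.960×10^5) = 3.203 km/s.
On the transfer ellipse at r₁, vis-viva gives v_a = √[μ(2/r₁ − 1/a_t)] = 1.981 km/s.
First burn Δv₁ = |v_a − v₁| = 1.222 km/s.
Circular speed at r₂: v₂ = √(μ/r₂) = 6.587 km/s.
Transfer-orbit speed at r₂: v_p = √[μ(2/r₂ − 1/a_t)] = 8.377 km/s.
Second burn Δv₂ = |v₂ − v_p| = 1.790 km/s.
Δv = Δv₁ + Δv₂ = 1.222 + 1.790 = 3.012 km/s.

Δv = 3.01 km/s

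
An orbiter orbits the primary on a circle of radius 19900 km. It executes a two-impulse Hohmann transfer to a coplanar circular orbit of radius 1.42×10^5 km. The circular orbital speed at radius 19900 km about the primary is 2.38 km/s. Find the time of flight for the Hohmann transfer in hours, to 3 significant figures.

From the circular-orbit relation v² = μ/r at r = 19900 km: μ = v²r = (2.38)² × 19900 = 1.12722×10^5 km³/s².
The Hohmann ellipse has a_t = (r₁ + r₂)/2 = 80950 km.
By Kepler's third law the transfer-orbit period is T = 2π√(a_t³/μ), so t = T/2 = 2.155×10^5 s.
Converting: 2.155×10^5 s ÷ 3600 s/hour = 59.9 hours.

t = 59.9 hours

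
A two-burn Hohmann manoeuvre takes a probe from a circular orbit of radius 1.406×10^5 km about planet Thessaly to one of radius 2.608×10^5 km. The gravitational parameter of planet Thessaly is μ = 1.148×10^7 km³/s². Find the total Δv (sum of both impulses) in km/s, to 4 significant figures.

Transfer-ellipse semi-major axis a_t = (r₁ + r₂)/2 = (1.406×10^5 + 2.608×10^5)/2 = 2.007×10^5 km.
At r₁ the circular-orbit speed is v₁ = √(μ/r₁) = 9.036 km/s.
On the transfer ellipse at r₁, vis-viva equation gives v_p = √[μ(2/r₁ − 1/a_t)] = 10.30 km/s.
First burn Δv₁ = |v_p − v₁| = 1.264 km/s.
Circular speed at r₂: v₂ = √(μ/r₂) = 6.635 km/s.
Transfer-orbit speed at r₂: v_a = √[μ(2/r₂ − 1/a_t)] = 5.553 km/s.
Second burn Δv₂ = |v₂ − v_a| = 1.082 km/s.
Δv = Δv₁ + Δv₂ = 1.264 + 1.082 = 2.346 km/s.

Δv = 2.346 km/s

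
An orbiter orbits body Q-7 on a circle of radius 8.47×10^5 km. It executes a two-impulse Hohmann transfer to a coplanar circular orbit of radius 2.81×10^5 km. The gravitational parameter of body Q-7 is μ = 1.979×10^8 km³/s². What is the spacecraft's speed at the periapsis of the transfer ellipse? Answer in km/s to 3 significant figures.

Transfer-ellipse semi-major axis a_t = (r₁ + r₂)/2 = (8.470×10^5 + 2.810×10^5)/2 = 5.640×10^5 km.
At periapsis, r = 2.810×10^5 km.
From the vis-viva equation, v = √[μ(2/r − 1/a_t)] = 32.52 km/s.

v = 32.5 km/s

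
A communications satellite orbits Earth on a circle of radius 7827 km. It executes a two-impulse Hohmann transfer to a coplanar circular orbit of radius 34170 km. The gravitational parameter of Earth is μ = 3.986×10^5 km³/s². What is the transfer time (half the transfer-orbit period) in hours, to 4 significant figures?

The Hohmann ellipse has a_t = (r₁ + r₂)/2 = 20998.5 km.
Transfer time t = π√(a_t³/μ) = π√((20998.5)³ / 3.986×10^5) = 15140 s.
Converting: 15140 s ÷ 3600 s/hour = 4.206 hours.

t = 4.206 hours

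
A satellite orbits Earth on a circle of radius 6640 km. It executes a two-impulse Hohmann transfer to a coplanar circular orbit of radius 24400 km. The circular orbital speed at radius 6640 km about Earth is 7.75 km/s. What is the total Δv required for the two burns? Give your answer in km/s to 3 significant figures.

Δv = 3.37 km/s

From the circular-orbit relation v² = μ/r at r = 6640 km: μ = v²r = (7.75)² × 6640 = 3.98815×10^5 km³/s².
Semi-major axis of the transfer orbit: a_t = (6640 + 24400)/2 = 15520 km.
At r₁ the circular-orbit speed is v₁ = √(μ/r₁) = 7.7500 km/s.
Transfer-orbit speed at r₁ (vis-viva): v_p = √[μ(2/r₁ − 1/a_t)] = 9.7174 km/s.
First burn Δv₁ = |v_p − v₁| = 1.9674 km/s.
Circular speed at r₂: v₂ = √(μ/r₂) = 4.0429 km/s.
Transfer-orbit speed at r₂: v_a = √[μ(2/r₂ − 1/a_t)] = 2.6444 km/s.
Second burn Δv₂ = |v₂ − v_a| = 1.3985 km/s.
Δv = Δv₁ + Δv₂ = 1.9674 + 1.3985 = 3.366 km/s.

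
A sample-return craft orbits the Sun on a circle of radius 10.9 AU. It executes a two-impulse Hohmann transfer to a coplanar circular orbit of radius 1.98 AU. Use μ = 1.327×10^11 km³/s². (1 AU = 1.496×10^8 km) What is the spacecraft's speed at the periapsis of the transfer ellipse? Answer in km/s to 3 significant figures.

v = 27.5 km/s

In km: r₁ = 10.9 × 1.496×10^8 = 1.63064×10^9 km; r₂ = 1.98 × 1.496×10^8 = 2.96208×10^8 km.
Semi-major axis of the transfer orbit: a_t = (1.63064×10^9 + 2.96208×10^8)/2 = 9.63424×10^8 km.
At periapsis, r = 2.96208×10^8 km.
From the vis-viva equation, v = √[μ(2/r − 1/a_t)] = 27.54 km/s.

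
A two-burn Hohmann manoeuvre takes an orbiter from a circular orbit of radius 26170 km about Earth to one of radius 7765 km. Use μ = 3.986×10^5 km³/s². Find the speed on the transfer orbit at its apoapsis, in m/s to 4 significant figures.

v = 2640 m/s

Semi-major axis of the transfer orbit: a_t = (26170 + 7765)/2 = 16967.5 km.
The apoapsis of the transfer ellipse is at r = 26170 km.
From the vis-viva equation, v = √[μ(2/r − 1/a_t)] = 2.640 km/s.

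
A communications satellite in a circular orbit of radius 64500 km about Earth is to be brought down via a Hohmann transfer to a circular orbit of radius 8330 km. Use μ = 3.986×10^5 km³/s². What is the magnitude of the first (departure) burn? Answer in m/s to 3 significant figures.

The Hohmann ellipse has a_t = (r₁ + r₂)/2 = 36415 km.
On the circular orbit at r = 64500 km, v_c = √(μ/r) = 2.486 km/s.
Transfer-orbit speed at the same r (vis-viva, a = a_t): v_t = √[μ(2/r − 1/a_t)] = 1.189 km/s.
Δv₁ = |v_t − v_c| = |1.189 − 2.486| = 1.297 km/s.

Δv₁ = 1300 m/s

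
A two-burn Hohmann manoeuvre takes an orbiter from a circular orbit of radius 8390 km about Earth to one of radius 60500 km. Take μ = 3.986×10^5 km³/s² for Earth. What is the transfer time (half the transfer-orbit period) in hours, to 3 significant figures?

Transfer-ellipse semi-major axis a_t = (r₁ + r₂)/2 = (8390 + 60500)/2 = 34445 km.
By Kepler's third law the transfer-orbit period is T = 2π√(a_t³/μ), so t = T/2 = 31810 s.
Converting: 31810 s ÷ 3600 s/hour = 8.84 hours.

t = 8.84 hours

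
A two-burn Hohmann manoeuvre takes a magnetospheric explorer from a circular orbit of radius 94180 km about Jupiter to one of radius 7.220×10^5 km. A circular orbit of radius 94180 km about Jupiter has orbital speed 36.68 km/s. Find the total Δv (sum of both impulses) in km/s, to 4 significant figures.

From the circular-orbit relation v² = μ/r at r = 94180 km: μ = v²r = (36.68)² × 94180 = 1.26712×10^8 km³/s².
Semi-major axis of the transfer orbit: a_t = (94180 + 7.220×10^5)/2 = 4.0809×10^5 km.
Circular speed at r₁: v₁ = √(μ/r₁) = √(1.26712×10^8/94180) = 36.68 km/s.
On the transfer ellipse at r₁, vis-viva gives v_p = √[μ(2/r₁ − 1/a_t)] = 48.79 km/s.
First burn Δv₁ = |v_p − v₁| = 12.11 km/s.
Circular speed at r₂: v₂ = √(μ/r₂) = 13.248 km/s.
Transfer-orbit speed at r₂: v_a = √[μ(2/r₂ − 1/a_t)] = 6.3642 km/s.
Second burn Δv₂ = |v₂ − v_a| = 6.884 km/s.
Total Δv = Δv₁ + Δv₂ = 18.99 km/s.

Δv = 18.99 km/s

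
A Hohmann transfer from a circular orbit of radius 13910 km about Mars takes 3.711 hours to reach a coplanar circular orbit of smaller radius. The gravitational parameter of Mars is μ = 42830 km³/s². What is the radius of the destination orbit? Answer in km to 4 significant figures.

r₂ = 4457 km

Transfer time t = 3.711 hours = 13359.6 s, and t = π√(a_t³/μ).
So a_t = (μ t²/π²)^(1/3) = (42830 × (13359.6)² / π²)^(1/3) = 9183.6 km.
Since a_t = (r₁ + r₂)/2, r₂ = 2a_t − r₁ = 2×9183.6 − 13910 = 4457.2 km.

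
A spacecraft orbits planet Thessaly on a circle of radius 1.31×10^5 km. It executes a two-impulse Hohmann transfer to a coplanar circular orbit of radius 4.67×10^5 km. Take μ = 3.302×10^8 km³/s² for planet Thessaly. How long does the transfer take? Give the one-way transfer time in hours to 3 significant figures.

t = 7.85 hours

The Hohmann ellipse has a_t = (r₁ + r₂)/2 = 2.990×10^5 km.
Transfer time t = π√(a_t³/μ) = π√((2.990×10^5)³ / 3.302×10^8) = 28270 s.
Converting: 28270 s ÷ 3600 s/hour = 7.85 hours.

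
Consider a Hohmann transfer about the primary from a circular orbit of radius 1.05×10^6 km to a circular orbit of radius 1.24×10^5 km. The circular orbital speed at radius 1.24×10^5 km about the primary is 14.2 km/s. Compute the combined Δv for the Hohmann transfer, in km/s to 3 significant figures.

From the circular-orbit relation v² = μ/r at r = 1.24×10^5 km: μ = v²r = (14.2)² × 1.24×10^5 = 2.50034×10^7 km³/s².
The Hohmann ellipse has a_t = (r₁ + r₂)/2 = 5.870×10^5 km.
At r₁ the circular-orbit speed is v₁ = √(μ/r₁) = 4.880 km/s.
On the transfer ellipse at r₁, vis-viva gives v_a = √[μ(2/r₁ − 1/a_t)] = 2.243 km/s.
First burn Δv₁ = |v_a − v₁| = 2.637 km/s.
Circular speed at r₂: v₂ = √(μ/r₂) = 14.200 km/s.
Transfer-orbit speed at r₂: v_p = √[μ(2/r₂ − 1/a_t)] = 18.992 km/s.
Second burn Δv₂ = |v₂ − v_p| = 4.792 km/s.
Total Δv = Δv₁ + Δv₂ = 7.429 km/s.

Δv = 7.43 km/s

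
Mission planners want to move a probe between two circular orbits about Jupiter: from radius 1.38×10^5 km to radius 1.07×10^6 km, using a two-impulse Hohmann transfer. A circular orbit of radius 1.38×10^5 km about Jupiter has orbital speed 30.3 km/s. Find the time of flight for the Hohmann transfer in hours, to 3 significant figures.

From the circular-orbit relation v² = μ/r at r = 1.38×10^5 km: μ = v²r = (30.3)² × 1.38×10^5 = 1.26696×10^8 km³/s².
The Hohmann ellipse has a_t = (r₁ + r₂)/2 = 6.040×10^5 km.
Half the transfer-orbit period gives t = π√(a_t³/μ) = 1.310×10^5 s.
Converting: 1.310×10^5 s ÷ 3600 s/hour = 36.4 hours.

t = 36.4 hours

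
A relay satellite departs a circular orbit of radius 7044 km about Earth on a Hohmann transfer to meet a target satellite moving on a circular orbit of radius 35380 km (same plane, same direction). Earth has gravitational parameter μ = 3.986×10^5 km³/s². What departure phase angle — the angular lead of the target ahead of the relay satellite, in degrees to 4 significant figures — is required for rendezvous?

φ = 96.44°

Transfer-ellipse semi-major axis a_t = (r₁ + r₂)/2 = (7044 + 35380)/2 = 21212 km.
The half-period of the transfer ellipse is t = π√(a_t³/μ) = 15372.8 s.
Target angular speed ω₂ = √(μ/r₂³) = 9.48707×10^-5 rad/s.
Angle swept by the target during transfer: ω₂·t = 1.4584 rad = 83.56°.
The relay satellite traverses 180° on the transfer ellipse, so the target must lead by 180° − 83.56° = 96.44°.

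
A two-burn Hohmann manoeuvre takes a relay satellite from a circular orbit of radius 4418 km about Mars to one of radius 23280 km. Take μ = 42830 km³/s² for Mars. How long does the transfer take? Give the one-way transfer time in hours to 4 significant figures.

t = 6.872 hours

Semi-major axis of the transfer orbit: a_t = (4418 + 23280)/2 = 13849 km.
By Kepler's third law the transfer-orbit period is T = 2π√(a_t³/μ), so t = T/2 = 24740 s.
Converting: 24740 s ÷ 3600 s/hour = 6.872 hours.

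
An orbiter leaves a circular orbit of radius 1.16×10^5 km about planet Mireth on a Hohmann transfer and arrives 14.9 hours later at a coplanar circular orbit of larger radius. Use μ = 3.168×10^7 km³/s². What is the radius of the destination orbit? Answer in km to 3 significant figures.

r₂ = 3.04×10^5 km

Transfer time t = 14.9 hours = 53640 s, and t = π√(a_t³/μ).
So a_t = (μ t²/π²)^(1/3) = (3.168×10^7 × (53640)² / π²)^(1/3) = 2.0981×10^5 km.
Since a_t = (r₁ + r₂)/2, r₂ = 2a_t − r₁ = 2×2.0981×10^5 − 1.160×10^5 = 3.0362×10^5 km.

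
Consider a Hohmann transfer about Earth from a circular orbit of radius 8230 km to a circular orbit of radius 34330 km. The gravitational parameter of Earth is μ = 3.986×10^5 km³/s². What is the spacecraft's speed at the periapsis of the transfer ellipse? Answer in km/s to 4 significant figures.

v = 8.839 km/s

Semi-major axis of the transfer orbit: a_t = (8230 + 34330)/2 = 21280 km.
At periapsis, r = 8230 km.
Applying v² = μ(2/r − 1/a_t): v = 8.839 km/s.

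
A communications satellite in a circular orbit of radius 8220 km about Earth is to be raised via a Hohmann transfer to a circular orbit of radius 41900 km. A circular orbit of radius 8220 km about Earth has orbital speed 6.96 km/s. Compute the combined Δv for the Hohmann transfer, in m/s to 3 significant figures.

Δv = 3360 m/s

From the circular-orbit relation v² = μ/r at r = 8220 km: μ = v²r = (6.96)² × 8220 = 3.98190×10^5 km³/s².
The Hohmann ellipse has a_t = (r₁ + r₂)/2 = 25060 km.
Circular speed at r₁: v₁ = √(μ/r₁) = √(3.98190×10^5/8220) = 6.960 km/s.
On the transfer ellipse at r₁, vis-viva equation gives v_p = √[μ(2/r₁ − 1/a_t)] = 9.000 km/s.
First burn Δv₁ = |v_p − v₁| = 2.040 km/s.
Circular speed at r₂: v₂ = √(μ/r₂) = 3.083 km/s.
Transfer-orbit speed at r₂: v_a = √[μ(2/r₂ − 1/a_t)] = 1.766 km/s.
Second burn Δv₂ = |v₂ − v_a| = 1.317 km/s.
Total Δv = Δv₁ + Δv₂ = 3.357 km/s.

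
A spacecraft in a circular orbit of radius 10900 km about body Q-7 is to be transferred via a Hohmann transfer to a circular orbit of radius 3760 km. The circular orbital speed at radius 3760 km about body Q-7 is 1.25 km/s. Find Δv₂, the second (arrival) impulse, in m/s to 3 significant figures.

From the circular-orbit relation v² = μ/r at r = 3760 km: μ = v²r = (1.25)² × 3760 = 5875.00 km³/s².
The Hohmann ellipse has a_t = (r₁ + r₂)/2 = 7330 km.
Circular speed at r = 3760 km: v_c = √(μ/r) = 1.2500 km/s.
Transfer-orbit speed at the same r (vis-viva, a = a_t): v_t = √[μ(2/r − 1/a_t)] = 1.5243 km/s.
Δv₂ = |v_t − v_c| = |1.5243 − 1.2500| = 0.2743 km/s.

Δv₂ = 274 m/s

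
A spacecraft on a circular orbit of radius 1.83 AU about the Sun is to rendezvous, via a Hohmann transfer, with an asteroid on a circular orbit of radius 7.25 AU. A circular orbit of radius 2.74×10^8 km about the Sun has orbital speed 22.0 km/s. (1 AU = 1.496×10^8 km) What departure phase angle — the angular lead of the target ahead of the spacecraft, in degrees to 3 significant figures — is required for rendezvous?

φ = 90.8°

From the circular-orbit relation v² = μ/r at r = 2.74×10^8 km: μ = v²r = (22.0)² × 2.74×10^8 = 1.32616×10^11 km³/s².
In km: r₁ = 1.83 × 1.496×10^8 = 2.73768×10^8 km; r₂ = 7.25 × 1.496×10^8 = 1.0846×10^9 km.
Transfer-ellipse semi-major axis a_t = (r₁ + r₂)/2 = (2.73768×10^8 + 1.0846×10^9)/2 = 6.79184×10^8 km.
Transfer time t = π√(a_t³/μ) = 1.5270×10^8 s.
The target's mean motion on its circular orbit is ω₂ = √(μ/r₂³) = 1.0195×10^-8 rad/s.
Angle swept by the target during transfer: ω₂·t = 1.5568 rad = 89.20°.
Arrival is 180° from departure on the ellipse, so φ = 180° − 89.20° = 90.8°.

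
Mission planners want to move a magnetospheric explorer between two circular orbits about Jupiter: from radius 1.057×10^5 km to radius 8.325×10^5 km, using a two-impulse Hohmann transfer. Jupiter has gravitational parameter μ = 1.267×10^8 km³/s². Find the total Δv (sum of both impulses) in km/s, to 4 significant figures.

The Hohmann ellipse has a_t = (r₁ + r₂)/2 = 4.691×10^5 km.
Circular speed at r₁: v₁ = √(μ/r₁) = √(1.267×10^8/1.057×10^5) = 34.62 km/s.
On the transfer ellipse at r₁, vis-viva equation gives v_p = √[μ(2/r₁ − 1/a_t)] = 46.12 km/s.
First burn Δv₁ = |v_p − v₁| = 11.50 km/s.
At r₂, v₂ = √(μ/r₂) = 12.337 km/s.
Transfer-orbit speed at r₂: v_a = √[μ(2/r₂ − 1/a_t)] = 5.8560 km/s.
Second burn Δv₂ = |v₂ − v_a| = 6.481 km/s.
Total Δv = Δv₁ + Δv₂ = 17.98 km/s.

Δv = 17.98 km/s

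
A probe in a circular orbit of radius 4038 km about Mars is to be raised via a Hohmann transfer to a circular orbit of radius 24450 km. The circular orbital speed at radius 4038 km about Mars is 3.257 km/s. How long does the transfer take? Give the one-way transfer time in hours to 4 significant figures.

t = 7.168 hours

From the circular-orbit relation v² = μ/r at r = 4038 km: μ = v²r = (3.257)² × 4038 = 42835.3 km³/s².
The Hohmann ellipse has a_t = (r₁ + r₂)/2 = 14244 km.
Transfer time t = π√(a_t³/μ) = π√((14244)³ / 42835.3) = 25805 s.
Converting: 25805 s ÷ 3600 s/hour = 7.168 hours.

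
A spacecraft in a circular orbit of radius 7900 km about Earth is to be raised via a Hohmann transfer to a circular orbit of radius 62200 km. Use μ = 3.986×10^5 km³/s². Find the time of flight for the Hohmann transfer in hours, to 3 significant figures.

The Hohmann ellipse has a_t = (r₁ + r₂)/2 = 35050 km.
Transfer time t = π√(a_t³/μ) = π√((35050)³ / 3.986×10^5) = 32650 s.
Converting: 32650 s ÷ 3600 s/hour = 9.07 hours.

t = 9.07 hours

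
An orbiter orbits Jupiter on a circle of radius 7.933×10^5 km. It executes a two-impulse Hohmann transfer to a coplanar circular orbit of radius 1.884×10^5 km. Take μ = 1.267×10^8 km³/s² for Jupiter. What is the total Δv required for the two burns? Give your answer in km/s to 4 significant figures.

Transfer-ellipse semi-major axis a_t = (r₁ + r₂)/2 = (7.933×10^5 + 1.884×10^5)/2 = 4.9085×10^5 km.
At r₁ the circular-orbit speed is v₁ = √(μ/r₁) = 12.6377 km/s.
Transfer-orbit speed at r₁ (vis-viva): v_a = √[μ(2/r₁ − 1/a_t)] = 7.82953 km/s.
First burn Δv₁ = |v_a − v₁| = 4.808 km/s.
Circular speed at r₂: v₂ = √(μ/r₂) = 25.933 km/s.
Transfer-orbit speed at r₂: v_p = √[μ(2/r₂ − 1/a_t)] = 32.968 km/s.
Second burn Δv₂ = |v₂ − v_p| = 7.035 km/s.
Δv = Δv₁ + Δv₂ = 4.808 + 7.035 = 11.84 km/s.

Δv = 11.84 km/s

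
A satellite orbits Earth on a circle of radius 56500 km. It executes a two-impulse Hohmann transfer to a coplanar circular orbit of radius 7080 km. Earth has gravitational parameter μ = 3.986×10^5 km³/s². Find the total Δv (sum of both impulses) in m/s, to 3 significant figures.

Semi-major axis of the transfer orbit: a_t = (56500 + 7080)/2 = 31790 km.
Circular speed at r₁: v₁ = √(μ/r₁) = √(3.986×10^5/56500) = 2.6561 km/s.
On the transfer ellipse at r₁, vis-viva equation gives v_a = √[μ(2/r₁ − 1/a_t)] = 1.2535 km/s.
First burn Δv₁ = |v_a − v₁| = 1.4026 km/s.
At r₂, v₂ = √(μ/r₂) = 7.5033 km/s.
Transfer-orbit speed at r₂: v_p = √[μ(2/r₂ − 1/a_t)] = 10.003 km/s.
Second burn Δv₂ = |v₂ − v_p| = 2.4997 km/s.
Total Δv = Δv₁ + Δv₂ = 3.902 km/s.

Δv = 3900 m/s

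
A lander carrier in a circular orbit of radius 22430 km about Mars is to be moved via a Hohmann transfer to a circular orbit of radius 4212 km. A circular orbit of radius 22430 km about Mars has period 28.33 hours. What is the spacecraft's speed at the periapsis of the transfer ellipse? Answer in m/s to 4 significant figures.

From Kepler's third law T² = 4π²r³/μ at r = 22430 km, T = 28.33 hours = 28.33 × 3600 s = 1.01988×10^5 s: μ = 4π²r³/T² = 42830.1 km³/s².
Transfer-ellipse semi-major axis a_t = (r₁ + r₂)/2 = (22430 + 4212)/2 = 13321 km.
At periapsis, r = 4212 km.
Vis-viva: v = √[μ(2/r − 1/a_t)] = √[42830.1 × (2/4212 − 1/13321)] = 4.138 km/s.

v = 4138 m/s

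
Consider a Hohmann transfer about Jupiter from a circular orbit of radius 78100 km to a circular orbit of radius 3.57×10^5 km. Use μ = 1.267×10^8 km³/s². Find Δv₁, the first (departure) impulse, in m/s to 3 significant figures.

Transfer-ellipse semi-major axis a_t = (r₁ + r₂)/2 = (78100 + 3.570×10^5)/2 = 2.1755×10^5 km.
On the circular orbit at r = 78100 km, v_c = √(μ/r) = 40.28 km/s.
Vis-viva on the transfer ellipse at r = 78100 km gives v_t = √[μ(2/r − 1/a_t)] = 51.60 km/s.
Δv₁ = |v_t − v_c| = |51.60 − 40.28| = 11.32 km/s.

Δv₁ = 11300 m/s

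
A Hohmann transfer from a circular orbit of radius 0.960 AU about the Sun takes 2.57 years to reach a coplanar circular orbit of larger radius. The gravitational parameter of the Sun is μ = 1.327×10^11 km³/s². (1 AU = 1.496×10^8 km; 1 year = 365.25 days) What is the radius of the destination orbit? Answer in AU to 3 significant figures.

In km: r₁ = 0.960 × 1.496×10^8 = 1.43616×10^8 km.
Transfer time t = 2.57 years × 365.25 × 86400 s = 8.1103032×10^7 s, and t = π√(a_t³/μ).
So a_t = (μ t²/π²)^(1/3) = (1.327×10^11 × (8.1103032×10^7)² / π²)^(1/3) = 4.4553×10^8 km.
Since a_t = (r₁ + r₂)/2, r₂ = 2a_t − r₁ = 2×4.4553×10^8 − 1.43616×10^8 = 7.47444×10^8 km.
In AU: r₂ = 7.47444×10^8 / 1.496×10^8 = 5.00 AU.

r₂ = 5.00 AU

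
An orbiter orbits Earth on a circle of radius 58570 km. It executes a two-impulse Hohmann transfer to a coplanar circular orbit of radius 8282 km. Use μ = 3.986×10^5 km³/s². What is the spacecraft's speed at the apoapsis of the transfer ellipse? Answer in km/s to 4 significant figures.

v = 1.299 km/s

The Hohmann ellipse has a_t = (r₁ + r₂)/2 = 33426 km.
At apoapsis, r = 58570 km.
Vis-viva: v = √[μ(2/r − 1/a_t)] = √[3.986×10^5 × (2/58570 − 1/33426)] = 1.299 km/s.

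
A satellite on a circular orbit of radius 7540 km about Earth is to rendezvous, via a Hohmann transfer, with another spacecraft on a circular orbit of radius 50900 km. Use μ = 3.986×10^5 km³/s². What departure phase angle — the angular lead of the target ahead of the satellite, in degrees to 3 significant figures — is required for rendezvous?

The Hohmann ellipse has a_t = (r₁ + r₂)/2 = 29220 km.
Transfer time t = π√(a_t³/μ) = 24854 s.
Target angular speed ω₂ = √(μ/r₂³) = 5.4978×10^-5 rad/s.
Angle swept by the target during transfer: ω₂·t = 1.3664 rad = 78.29°.
The satellite traverses 180° on the transfer ellipse, so the target must lead by 180° − 78.29° = 102°.

φ = 102°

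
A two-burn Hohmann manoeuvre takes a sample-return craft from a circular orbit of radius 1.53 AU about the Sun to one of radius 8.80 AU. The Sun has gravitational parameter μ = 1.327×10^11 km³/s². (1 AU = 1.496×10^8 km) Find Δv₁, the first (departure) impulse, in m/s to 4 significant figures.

Δv₁ = 7351 m/s

In km: r₁ = 1.53 × 1.496×10^8 = 2.28888×10^8 km; r₂ = 8.80 × 1.496×10^8 = 1.31648×10^9 km.
Semi-major axis of the transfer orbit: a_t = (2.28888×10^8 + 1.31648×10^9)/2 = 7.72684×10^8 km.
Circular speed at r = 2.28888×10^8 km: v_c = √(μ/r) = 24.078 km/s.
Transfer-orbit speed at the same r (vis-viva, a = a_t): v_t = √[μ(2/r − 1/a_t)] = 31.429 km/s.
Δv₁ = |v_t − v_c| = |31.429 − 24.078| = 7.351 km/s.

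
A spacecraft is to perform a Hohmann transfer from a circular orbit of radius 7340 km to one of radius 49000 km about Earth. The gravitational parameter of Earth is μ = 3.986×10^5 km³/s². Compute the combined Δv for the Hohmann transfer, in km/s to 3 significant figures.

Δv = 3.75 km/s

The Hohmann ellipse has a_t = (r₁ + r₂)/2 = 28170 km.
At r₁ the circular-orbit speed is v₁ = √(μ/r₁) = 7.369 km/s.
On the transfer ellipse at r₁, vis-viva equation gives v_p = √[μ(2/r₁ − 1/a_t)] = 9.719 km/s.
First burn Δv₁ = |v_p − v₁| = 2.350 km/s.
At r₂, v₂ = √(μ/r₂) = 2.852 km/s.
Transfer-orbit speed at r₂: v_a = √[μ(2/r₂ − 1/a_t)] = 1.456 km/s.
Second burn Δv₂ = |v₂ − v_a| = 1.396 km/s.
Δv = Δv₁ + Δv₂ = 2.350 + 1.396 = 3.746 km/s.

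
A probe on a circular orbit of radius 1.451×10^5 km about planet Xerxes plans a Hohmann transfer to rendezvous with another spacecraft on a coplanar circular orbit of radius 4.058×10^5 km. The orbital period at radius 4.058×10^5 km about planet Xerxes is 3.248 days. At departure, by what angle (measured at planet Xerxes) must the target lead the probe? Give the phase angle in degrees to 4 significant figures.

From Kepler's third law T² = 4π²r³/μ at r = 4.058×10^5 km, T = 3.248 days = 3.248 × 86400 s = 2.806272×10^5 s: μ = 4π²r³/T² = 3.34993×10^7 km³/s².
Transfer-ellipse semi-major axis a_t = (r₁ + r₂)/2 = (1.451×10^5 + 4.058×10^5)/2 = 2.7545×10^5 km.
Transfer time t = π√(a_t³/μ) = 78470 s.
Target angular speed ω₂ = √(μ/r₂³) = 2.239×10^-5 rad/s.
Angle swept by the target during transfer: ω₂·t = 1.7569 rad = 100.66°.
The probe traverses 180° on the transfer ellipse, so the target must lead by 180° − 100.66° = 79.34°.

φ = 79.34°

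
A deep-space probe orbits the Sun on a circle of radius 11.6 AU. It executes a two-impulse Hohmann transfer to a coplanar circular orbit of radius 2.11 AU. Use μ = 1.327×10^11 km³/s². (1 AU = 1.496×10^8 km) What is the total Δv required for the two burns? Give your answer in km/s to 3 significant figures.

Δv = 10.1 km/s

In km: r₁ = 11.6 × 1.496×10^8 = 1.73536×10^9 km; r₂ = 2.11 × 1.496×10^8 = 3.15656×10^8 km.
Transfer-ellipse semi-major axis a_t = (r₁ + r₂)/2 = (1.73536×10^9 + 3.15656×10^8)/2 = 1.025508×10^9 km.
Circular speed at r₁: v₁ = √(μ/r₁) = √(1.327×10^11/1.73536×10^9) = 8.745 km/s.
On the transfer ellipse at r₁, vis-viva gives v_a = √[μ(2/r₁ − 1/a_t)] = 4.852 km/s.
First burn Δv₁ = |v_a − v₁| = 3.893 km/s.
Circular speed at r₂: v₂ = √(μ/r₂) = 20.504 km/s.
Transfer-orbit speed at r₂: v_p = √[μ(2/r₂ − 1/a_t)] = 26.672 km/s.
Second burn Δv₂ = |v₂ − v_p| = 6.168 km/s.
Δv = Δv₁ + Δv₂ = 3.893 + 6.168 = 10.06 km/s.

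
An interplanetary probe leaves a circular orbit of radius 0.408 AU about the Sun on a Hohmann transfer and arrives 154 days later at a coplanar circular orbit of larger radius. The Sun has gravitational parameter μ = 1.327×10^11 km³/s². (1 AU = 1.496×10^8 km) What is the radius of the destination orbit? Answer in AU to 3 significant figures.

r₂ = 1.38 AU

In km: r₁ = 0.408 × 1.496×10^8 = 6.10368×10^7 km.
Transfer time t = 154 days = 1.33056×10^7 s, and t = π√(a_t³/μ).
So a_t = (μ t²/π²)^(1/3) = (1.327×10^11 × (1.33056×10^7)² / π²)^(1/3) = 1.3352×10^8 km.
Since a_t = (r₁ + r₂)/2, r₂ = 2a_t − r₁ = 2×1.3352×10^8 − 6.10368×10^7 = 2.060032×10^8 km.
In AU: r₂ = 2.060032×10^8 / 1.496×10^8 = 1.38 AU.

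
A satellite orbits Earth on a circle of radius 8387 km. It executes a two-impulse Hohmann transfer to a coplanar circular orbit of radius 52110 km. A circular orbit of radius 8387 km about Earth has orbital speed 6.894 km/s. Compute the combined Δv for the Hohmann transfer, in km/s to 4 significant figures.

From the circular-orbit relation v² = μ/r at r = 8387 km: μ = v²r = (6.894)² × 8387 = 3.98611×10^5 km³/s².
The Hohmann ellipse has a_t = (r₁ + r₂)/2 = 30248.5 km.
At r₁ the circular-orbit speed is v₁ = √(μ/r₁) = 6.894 km/s.
On the transfer ellipse at r₁, vis-viva gives v_p = √[μ(2/r₁ − 1/a_t)] = 9.049 km/s.
First burn Δv₁ = |v_p − v₁| = 2.155 km/s.
At r₂, v₂ = √(μ/r₂) = 2.76576 km/s.
Transfer-orbit speed at r₂: v_a = √[μ(2/r₂ − 1/a_t)] = 1.45635 km/s.
Second burn Δv₂ = |v₂ − v_a| = 1.309 km/s.
Total Δv = Δv₁ + Δv₂ = 3.464 km/s.

Δv = 3.464 km/s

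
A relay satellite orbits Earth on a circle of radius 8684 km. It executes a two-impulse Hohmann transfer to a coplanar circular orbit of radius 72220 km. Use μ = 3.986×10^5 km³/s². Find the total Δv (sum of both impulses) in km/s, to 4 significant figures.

Δv = 3.538 km/s

Semi-major axis of the transfer orbit: a_t = (8684 + 72220)/2 = 40452 km.
At r₁ the circular-orbit speed is v₁ = √(μ/r₁) = 6.775 km/s.
Transfer-orbit speed at r₁ (vis-viva): v_p = √[μ(2/r₁ − 1/a_t)] = 9.052 km/s.
First burn Δv₁ = |v_p − v₁| = 2.277 km/s.
At r₂, v₂ = √(μ/r₂) = 2.3493 km/s.
Transfer-orbit speed at r₂: v_a = √[μ(2/r₂ − 1/a_t)] = 1.0885 km/s.
Second burn Δv₂ = |v₂ − v_a| = 1.261 km/s.
Total Δv = Δv₁ + Δv₂ = 3.538 km/s.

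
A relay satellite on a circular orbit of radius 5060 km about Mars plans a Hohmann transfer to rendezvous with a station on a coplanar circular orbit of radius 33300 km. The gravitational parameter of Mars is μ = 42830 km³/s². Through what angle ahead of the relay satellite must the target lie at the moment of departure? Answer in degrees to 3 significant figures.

Semi-major axis of the transfer orbit: a_t = (5060 + 33300)/2 = 19180 km.
The half-period of the transfer ellipse is t = π√(a_t³/μ) = 40320 s.
The target's mean motion on its circular orbit is ω₂ = √(μ/r₂³) = 3.406×10^-5 rad/s.
Angle swept by the target during transfer: ω₂·t = 1.3733 rad = 78.68°.
Arrival is 180° from departure on the ellipse, so φ = 180° − 78.68° = 101°.

φ = 101°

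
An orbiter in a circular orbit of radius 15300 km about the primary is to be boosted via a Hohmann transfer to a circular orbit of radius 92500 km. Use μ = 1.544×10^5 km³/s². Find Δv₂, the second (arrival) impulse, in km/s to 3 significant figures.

Δv₂ = 0.604 km/s

Semi-major axis of the transfer orbit: a_t = (15300 + 92500)/2 = 53900 km.
Circular speed at r = 92500 km: v_c = √(μ/r) = 1.29197 km/s.
Transfer-orbit speed at the same r (vis-viva, a = a_t): v_t = √[μ(2/r − 1/a_t)] = 0.688342 km/s.
Δv₂ = |v_t − v_c| = |0.688342 − 1.29197| = 0.6036 km/s.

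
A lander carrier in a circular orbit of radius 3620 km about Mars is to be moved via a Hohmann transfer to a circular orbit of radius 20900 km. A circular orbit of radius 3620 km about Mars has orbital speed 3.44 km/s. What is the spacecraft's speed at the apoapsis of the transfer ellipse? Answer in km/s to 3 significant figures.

From the circular-orbit relation v² = μ/r at r = 3620 km: μ = v²r = (3.44)² × 3620 = 42837.6 km³/s².
Semi-major axis of the transfer orbit: a_t = (3620 + 20900)/2 = 12260 km.
At apoapsis, r = 20900 km.
From the vis-viva equation, v = √[μ(2/r − 1/a_t)] = 0.7779 km/s.

v = 0.778 km/s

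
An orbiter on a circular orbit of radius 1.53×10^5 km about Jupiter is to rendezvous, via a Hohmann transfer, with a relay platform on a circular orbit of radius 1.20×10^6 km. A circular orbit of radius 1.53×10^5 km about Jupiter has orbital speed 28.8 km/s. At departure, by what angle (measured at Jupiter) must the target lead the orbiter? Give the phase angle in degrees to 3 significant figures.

φ = 104°

From the circular-orbit relation v² = μ/r at r = 1.53×10^5 km: μ = v²r = (28.8)² × 1.53×10^5 = 1.26904×10^8 km³/s².
Transfer-ellipse semi-major axis a_t = (r₁ + r₂)/2 = (1.530×10^5 + 1.200×10^6)/2 = 6.765×10^5 km.
The half-period of the transfer ellipse is t = π√(a_t³/μ) = 1.5517×10^5 s.
The target's mean motion on its circular orbit is ω₂ = √(μ/r₂³) = 8.5697×10^-6 rad/s.
Angle swept by the target during transfer: ω₂·t = 1.3298 rad = 76.19°.
The orbiter traverses 180° on the transfer ellipse, so the target must lead by 180° − 76.19° = 104°.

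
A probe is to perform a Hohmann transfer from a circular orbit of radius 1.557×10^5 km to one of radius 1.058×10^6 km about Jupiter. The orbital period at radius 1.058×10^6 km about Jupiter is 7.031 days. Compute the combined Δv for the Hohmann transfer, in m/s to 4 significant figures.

From Kepler's third law T² = 4π²r³/μ at r = 1.058×10^6 km, T = 7.031 days = 7.031 × 86400 s = 6.074784×10^5 s: μ = 4π²r³/T² = 1.26694×10^8 km³/s².
Transfer-ellipse semi-major axis a_t = (r₁ + r₂)/2 = (1.557×10^5 + 1.058×10^6)/2 = 6.0685×10^5 km.
Circular speed at r₁: v₁ = √(μ/r₁) = √(1.26694×10^8/1.557×10^5) = 28.5255 km/s.
On the transfer ellipse at r₁, vis-viva gives v_p = √[μ(2/r₁ − 1/a_t)] = 37.6648 km/s.
First burn Δv₁ = |v_p − v₁| = 9.139 km/s.
At r₂, v₂ = √(μ/r₂) = 10.943 km/s.
Transfer-orbit speed at r₂: v_a = √[μ(2/r₂ − 1/a_t)] = 5.5429 km/s.
Second burn Δv₂ = |v₂ − v_a| = 5.400 km/s.
Δv = Δv₁ + Δv₂ = 9.139 + 5.400 = 14.54 km/s.

Δv = 14540 m/s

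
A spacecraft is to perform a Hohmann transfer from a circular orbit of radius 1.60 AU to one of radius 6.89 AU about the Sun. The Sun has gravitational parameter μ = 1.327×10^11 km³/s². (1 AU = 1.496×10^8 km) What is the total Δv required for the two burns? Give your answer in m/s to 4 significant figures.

Δv = 10830 m/s

In km: r₁ = 1.60 × 1.496×10^8 = 2.3936×10^8 km; r₂ = 6.89 × 1.496×10^8 = 1.030744×10^9 km.
Transfer-ellipse semi-major axis a_t = (r₁ + r₂)/2 = (2.3936×10^8 + 1.030744×10^9)/2 = 6.35052×10^8 km.
At r₁ the circular-orbit speed is v₁ = √(μ/r₁) = 23.5456 km/s.
On the transfer ellipse at r₁, vis-viva gives v_p = √[μ(2/r₁ − 1/a_t)] = 29.9972 km/s.
First burn Δv₁ = |v_p − v₁| = 6.452 km/s.
At r₂, v₂ = √(μ/r₂) = 11.346 km/s.
Transfer-orbit speed at r₂: v_a = √[μ(2/r₂ − 1/a_t)] = 6.9660 km/s.
Second burn Δv₂ = |v₂ − v_a| = 4.380 km/s.
Total Δv = Δv₁ + Δv₂ = 10.83 km/s.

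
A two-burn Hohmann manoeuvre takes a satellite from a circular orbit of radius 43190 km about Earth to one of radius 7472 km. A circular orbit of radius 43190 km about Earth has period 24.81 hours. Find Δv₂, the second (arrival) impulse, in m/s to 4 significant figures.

From Kepler's third law T² = 4π²r³/μ at r = 43190 km, T = 24.81 hours = 24.81 × 3600 s = 89316 s: μ = 4π²r³/T² = 3.98704×10^5 km³/s².
Transfer-ellipse semi-major axis a_t = (r₁ + r₂)/2 = (43190 + 7472)/2 = 25331 km.
Circular speed at r = 7472 km: v_c = √(μ/r) = 7.30478 km/s.
Transfer-orbit speed at the same r (vis-viva, a = a_t): v_t = √[μ(2/r − 1/a_t)] = 9.53833 km/s.
Δv₂ = |v_t − v_c| = |9.53833 − 7.30478| = 2.234 km/s.

Δv₂ = 2234 m/s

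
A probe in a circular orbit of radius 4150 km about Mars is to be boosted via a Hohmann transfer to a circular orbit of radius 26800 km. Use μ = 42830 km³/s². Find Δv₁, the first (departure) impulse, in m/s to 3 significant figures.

Semi-major axis of the transfer orbit: a_t = (4150 + 26800)/2 = 15475 km.
On the circular orbit at r = 4150 km, v_c = √(μ/r) = 3.213 km/s.
Vis-viva on the transfer ellipse at r = 4150 km gives v_t = √[μ(2/r − 1/a_t)] = 4.228 km/s.
Δv₁ = |v_t − v_c| = |4.228 − 3.213| = 1.015 km/s.

Δv₁ = 1020 m/s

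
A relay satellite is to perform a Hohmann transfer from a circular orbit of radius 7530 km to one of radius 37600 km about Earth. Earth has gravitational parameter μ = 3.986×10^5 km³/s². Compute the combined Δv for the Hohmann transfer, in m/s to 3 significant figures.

Δv = 3490 m/s

Transfer-ellipse semi-major axis a_t = (r₁ + r₂)/2 = (7530 + 37600)/2 = 22565 km.
At r₁ the circular-orbit speed is v₁ = √(μ/r₁) = 7.276 km/s.
On the transfer ellipse at r₁, v² = μ(2/r − 1/a) gives v_p = √[μ(2/r₁ − 1/a_t)] = 9.392 km/s.
First burn Δv₁ = |v_p − v₁| = 2.116 km/s.
At r₂, v₂ = √(μ/r₂) = 3.256 km/s.
Transfer-orbit speed at r₂: v_a = √[μ(2/r₂ − 1/a_t)] = 1.881 km/s.
Second burn Δv₂ = |v₂ − v_a| = 1.375 km/s.
Total Δv = Δv₁ + Δv₂ = 3.491 km/s.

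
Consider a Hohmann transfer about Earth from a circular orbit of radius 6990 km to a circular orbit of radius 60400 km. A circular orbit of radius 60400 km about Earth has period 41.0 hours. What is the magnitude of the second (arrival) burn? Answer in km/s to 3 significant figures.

From Kepler's third law T² = 4π²r³/μ at r = 60400 km, T = 41.0 hours = 41.0 × 3600 s = 1.476×10^5 s: μ = 4π²r³/T² = 3.99299×10^5 km³/s².
Semi-major axis of the transfer orbit: a_t = (6990 + 60400)/2 = 33695 km.
On the circular orbit at r = 60400 km, v_c = √(μ/r) = 2.571 km/s.
Vis-viva on the transfer ellipse at r = 60400 km gives v_t = √[μ(2/r − 1/a_t)] = 1.171 km/s.
Δv₂ = |v_t − v_c| = |1.171 − 2.571| = 1.400 km/s.

Δv₂ = 1.40 km/s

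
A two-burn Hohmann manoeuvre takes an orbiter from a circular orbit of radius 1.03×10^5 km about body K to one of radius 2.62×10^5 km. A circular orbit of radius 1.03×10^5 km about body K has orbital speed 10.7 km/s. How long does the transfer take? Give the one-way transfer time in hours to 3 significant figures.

t = 19.8 hours

From the circular-orbit relation v² = μ/r at r = 1.03×10^5 km: μ = v²r = (10.7)² × 1.03×10^5 = 1.17925×10^7 km³/s².
The Hohmann ellipse has a_t = (r₁ + r₂)/2 = 1.825×10^5 km.
By Kepler's third law the transfer-orbit period is T = 2π√(a_t³/μ), so t = T/2 = 71330 s.
Converting: 71330 s ÷ 3600 s/hour = 19.8 hours.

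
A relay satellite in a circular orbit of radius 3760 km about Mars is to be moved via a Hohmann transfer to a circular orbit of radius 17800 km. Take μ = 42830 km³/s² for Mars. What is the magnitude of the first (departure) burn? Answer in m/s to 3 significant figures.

Semi-major axis of the transfer orbit: a_t = (3760 + 17800)/2 = 10780 km.
On the circular orbit at r = 3760 km, v_c = √(μ/r) = 3.3750 km/s.
Vis-viva on the transfer ellipse at r = 3760 km gives v_t = √[μ(2/r − 1/a_t)] = 4.3369 km/s.
Δv₁ = |v_t − v_c| = |4.3369 − 3.3750| = 0.9619 km/s.

Δv₁ = 962 m/s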